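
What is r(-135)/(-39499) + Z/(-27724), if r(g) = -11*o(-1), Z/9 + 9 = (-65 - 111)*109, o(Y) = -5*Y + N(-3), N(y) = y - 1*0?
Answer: 6823548691/1095070276 ≈ 6.2311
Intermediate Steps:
N(y) = y (N(y) = y + 0 = y)
o(Y) = -3 - 5*Y (o(Y) = -5*Y - 3 = -3 - 5*Y)
Z = -172737 (Z = -81 + 9*((-65 - 111)*109) = -81 + 9*(-176*109) = -81 + 9*(-19184) = -81 - 172656 = -172737)
r(g) = -22 (r(g) = -11*(-3 - 5*(-1)) = -11*(-3 + 5) = -11*2 = -22)
r(-135)/(-39499) + Z/(-27724) = -22/(-39499) - 172737/(-27724) = -22*(-1/39499) - 172737*(-1/27724) = 22/39499 + 172737/27724 = 6823548691/1095070276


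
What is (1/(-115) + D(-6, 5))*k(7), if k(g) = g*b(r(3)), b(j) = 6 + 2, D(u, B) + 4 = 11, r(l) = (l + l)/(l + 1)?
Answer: 45024/115 ≈ 391.51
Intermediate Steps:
r(l) = 2*l/(1 + l) (r(l) = (2*l)/(1 + l) = 2*l/(1 + l))
D(u, B) = 7 (D(u, B) = -4 + 11 = 7)
b(j) = 8
k(g) = 8*g (k(g) = g*8 = 8*g)
(1/(-115) + D(-6, 5))*k(7) = (1/(-115) + 7)*(8*7) = (-1/115 + 7)*56 = (804/115)*56 = 45024/115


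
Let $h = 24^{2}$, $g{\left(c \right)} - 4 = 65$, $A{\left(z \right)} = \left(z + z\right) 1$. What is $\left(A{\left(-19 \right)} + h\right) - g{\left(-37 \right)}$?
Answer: $469$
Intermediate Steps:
$A{\left(z \right)} = 2 z$ ($A{\left(z \right)} = 2 z 1 = 2 z$)
$g{\left(c \right)} = 69$ ($g{\left(c \right)} = 4 + 65 = 69$)
$h = 576$
$\left(A{\left(-19 \right)} + h\right) - g{\left(-37 \right)} = \left(2 \left(-19\right) + 576\right) - 69 = \left(-38 + 576\right) - 69 = 538 - 69 = 469$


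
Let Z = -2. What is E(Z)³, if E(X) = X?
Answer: -8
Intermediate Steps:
E(Z)³ = (-2)³ = -8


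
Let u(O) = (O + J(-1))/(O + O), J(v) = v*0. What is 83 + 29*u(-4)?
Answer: 195/2 ≈ 97.500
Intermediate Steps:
J(v) = 0
u(O) = ½ (u(O) = (O + 0)/(O + O) = O/((2*O)) = O*(1/(2*O)) = ½)
83 + 29*u(-4) = 83 + 29*(½) = 83 + 29/2 = 195/2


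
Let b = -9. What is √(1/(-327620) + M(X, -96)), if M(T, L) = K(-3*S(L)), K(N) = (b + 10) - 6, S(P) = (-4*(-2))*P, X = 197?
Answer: I*√134168662405/163810 ≈ 2.2361*I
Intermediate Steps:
S(P) = 8*P
K(N) = -5 (K(N) = (-9 + 10) - 6 = 1 - 6 = -5)
M(T, L) = -5
√(1/(-327620) + M(X, -96)) = √(1/(-327620) - 5) = √(-1/327620 - 5) = √(-1638101/327620) = I*√134168662405/163810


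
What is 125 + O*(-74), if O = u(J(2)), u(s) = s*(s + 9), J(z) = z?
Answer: -1503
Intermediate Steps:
u(s) = s*(9 + s)
O = 22 (O = 2*(9 + 2) = 2*11 = 22)
125 + O*(-74) = 125 + 22*(-74) = 125 - 1628 = -1503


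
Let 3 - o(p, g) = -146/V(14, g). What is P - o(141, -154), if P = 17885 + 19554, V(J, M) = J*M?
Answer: 40356081/1078 ≈ 37436.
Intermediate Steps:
P = 37439
o(p, g) = 3 + 73/(7*g) (o(p, g) = 3 - (-146)/(14*g) = 3 - (-146)*1/(14*g) = 3 - (-73)/(7*g) = 3 + 73/(7*g))
P - o(141, -154) = 37439 - (3 + (73/7)/(-154)) = 37439 - (3 + (73/7)*(-1/154)) = 37439 - (3 - 73/1078) = 37439 - 1*3161/1078 = 37439 - 3161/1078 = 40356081/1078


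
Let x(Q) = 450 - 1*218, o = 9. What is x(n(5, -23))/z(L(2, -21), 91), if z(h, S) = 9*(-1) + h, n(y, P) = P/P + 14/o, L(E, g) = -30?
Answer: -232/39 ≈ -5.9487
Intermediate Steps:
n(y, P) = 23/9 (n(y, P) = P/P + 14/9 = 1 + 14*(⅑) = 1 + 14/9 = 23/9)
z(h, S) = -9 + h
x(Q) = 232 (x(Q) = 450 - 218 = 232)
x(n(5, -23))/z(L(2, -21), 91) = 232/(-9 - 30) = 232/(-39) = 232*(-1/39) = -232/39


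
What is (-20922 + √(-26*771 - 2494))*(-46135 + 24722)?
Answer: 448002786 - 299782*I*√115 ≈ 4.48e+8 - 3.2148e+6*I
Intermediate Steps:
(-20922 + √(-26*771 - 2494))*(-46135 + 24722) = (-20922 + √(-20046 - 2494))*(-21413) = (-20922 + √(-22540))*(-21413) = (-20922 + 14*I*√115)*(-21413) = 448002786 - 299782*I*√115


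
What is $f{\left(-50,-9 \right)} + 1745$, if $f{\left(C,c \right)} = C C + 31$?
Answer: $4276$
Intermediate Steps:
$f{\left(C,c \right)} = 31 + C^{2}$ ($f{\left(C,c \right)} = C^{2} + 31 = 31 + C^{2}$)
$f{\left(-50,-9 \right)} + 1745 = \left(31 + \left(-50\right)^{2}\right) + 1745 = \left(31 + 2500\right) + 1745 = 2531 + 1745 = 4276$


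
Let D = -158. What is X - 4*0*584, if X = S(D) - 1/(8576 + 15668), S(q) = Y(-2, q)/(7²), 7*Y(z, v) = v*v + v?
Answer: 601396321/8315692 ≈ 72.321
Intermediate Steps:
Y(z, v) = v/7 + v²/7 (Y(z, v) = (v*v + v)/7 = (v² + v)/7 = (v + v²)/7 = v/7 + v²/7)
S(q) = q*(1 + q)/343 (S(q) = (q*(1 + q)/7)/(7²) = (q*(1 + q)/7)/49 = (q*(1 + q)/7)*(1/49) = q*(1 + q)/343)
X = 601396321/8315692 (X = (1/343)*(-158)*(1 - 158) - 1/(8576 + 15668) = (1/343)*(-158)*(-157) - 1/24244 = 24806/343 - 1*1/24244 = 24806/343 - 1/24244 = 601396321/8315692 ≈ 72.321)
X - 4*0*584 = 601396321/8315692 - 4*0*584 = 601396321/8315692 - 0*584 = 601396321/8315692 - 1*0 = 601396321/8315692 + 0 = 601396321/8315692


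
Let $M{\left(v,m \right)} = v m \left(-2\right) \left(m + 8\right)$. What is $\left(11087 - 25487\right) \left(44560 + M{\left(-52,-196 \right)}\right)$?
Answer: $-55825228800$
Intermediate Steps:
$M{\left(v,m \right)} = - 2 m v \left(8 + m\right)$ ($M{\left(v,m \right)} = m v \left(-2\right) \left(8 + m\right) = - 2 m v \left(8 + m\right)$)
$\left(11087 - 25487\right) \left(44560 + M{\left(-52,-196 \right)}\right) = \left(11087 - 25487\right) \left(44560 - \left(-392\right) \left(-52\right) \left(8 - 196\right)\right) = - 14400 \left(44560 - \left(-392\right) \left(-52\right) \left(-188\right)\right) = - 14400 \left(44560 + 3832192\right) = \left(-14400\right) 3876752 = -55825228800$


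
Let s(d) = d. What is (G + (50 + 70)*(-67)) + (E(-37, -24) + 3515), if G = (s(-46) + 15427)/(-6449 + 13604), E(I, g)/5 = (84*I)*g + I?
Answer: 292760459/795 ≈ 3.6825e+5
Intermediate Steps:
E(I, g) = 5*I + 420*I*g (E(I, g) = 5*((84*I)*g + I) = 5*(84*I*g + I) = 5*(I + 84*I*g) = 5*I + 420*I*g)
G = 1709/795 (G = (-46 + 15427)/(-6449 + 13604) = 15381/7155 = 15381*(1/7155) = 1709/795 ≈ 2.1497)
(G + (50 + 70)*(-67)) + (E(-37, -24) + 3515) = (1709/795 + (50 + 70)*(-67)) + (5*(-37)*(1 + 84*(-24)) + 3515) = (1709/795 + 120*(-67)) + (5*(-37)*(1 - 2016) + 3515) = (1709/795 - 8040) + (5*(-37)*(-2015) + 3515) = -6390091/795 + (372775 + 3515) = -6390091/795 + 376290 = 292760459/795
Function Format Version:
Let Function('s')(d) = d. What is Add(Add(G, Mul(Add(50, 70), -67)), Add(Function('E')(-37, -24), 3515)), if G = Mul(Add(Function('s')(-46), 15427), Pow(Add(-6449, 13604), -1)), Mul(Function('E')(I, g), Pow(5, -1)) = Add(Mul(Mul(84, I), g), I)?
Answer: Rational(292760459, 795) ≈ 3.6825e+5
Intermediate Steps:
Function('E')(I, g) = Add(Mul(5, I), Mul(420, I, g)) (Function('E')(I, g) = Mul(5, Add(Mul(Mul(84, I), g), I)) = Mul(5, Add(Mul(84, I, g), I)) = Mul(5, Add(I, Mul(84, I, g))) = Add(Mul(5, I), Mul(420, I, g)))
G = Rational(1709, 795) (G = Mul(Add(-46, 15427), Pow(Add(-6449, 13604), -1)) = Mul(15381, Pow(7155, -1)) = Mul(15381, Rational(1, 7155)) = Rational(1709, 795) ≈ 2.1497)
Add(Add(G, Mul(Add(50, 70), -67)), Add(Function('E')(-37, -24), 3515)) = Add(Add(Rational(1709, 795), Mul(Add(50, 70), -67)), Add(Mul(5, -37, Add(1, Mul(84, -24))), 3515)) = Add(Add(Rational(1709, 795), Mul(120, -67)), Add(Mul(5, -37, Add(1, -2016)), 3515)) = Add(Add(Rational(1709, 795), -8040), Add(Mul(5, -37, -2015), 3515)) = Add(Rational(-6390091, 795), Add(372775, 3515)) = Add(Rational(-6390091, 795), 376290) = Rational(292760459, 795)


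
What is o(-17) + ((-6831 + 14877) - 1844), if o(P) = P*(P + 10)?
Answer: 6321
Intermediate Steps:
o(P) = P*(10 + P)
o(-17) + ((-6831 + 14877) - 1844) = -17*(10 - 17) + ((-6831 + 14877) - 1844) = -17*(-7) + (8046 - 1844) = 119 + 6202 = 6321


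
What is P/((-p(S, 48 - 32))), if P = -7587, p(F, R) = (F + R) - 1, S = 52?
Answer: 7587/67 ≈ 113.24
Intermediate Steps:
p(F, R) = -1 + F + R
P/((-p(S, 48 - 32))) = -7587*(-1/(-1 + 52 + (48 - 32))) = -7587*(-1/(-1 + 52 + 16)) = -7587/((-1*67)) = -7587/(-67) = -7587*(-1/67) = 7587/67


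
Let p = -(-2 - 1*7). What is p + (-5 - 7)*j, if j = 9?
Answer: -99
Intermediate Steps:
p = 9 (p = -(-2 - 7) = -1*(-9) = 9)
p + (-5 - 7)*j = 9 + (-5 - 7)*9 = 9 - 12*9 = 9 - 108 = -99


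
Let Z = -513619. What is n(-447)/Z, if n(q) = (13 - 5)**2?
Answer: -64/513619 ≈ -0.00012461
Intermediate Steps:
n(q) = 64 (n(q) = 8**2 = 64)
n(-447)/Z = 64/(-513619) = 64*(-1/513619) = -64/513619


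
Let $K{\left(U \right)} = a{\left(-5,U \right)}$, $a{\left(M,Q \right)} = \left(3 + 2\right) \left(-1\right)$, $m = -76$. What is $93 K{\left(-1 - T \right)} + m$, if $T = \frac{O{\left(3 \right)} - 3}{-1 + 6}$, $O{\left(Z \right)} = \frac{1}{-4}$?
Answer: $-541$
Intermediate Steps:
$a{\left(M,Q \right)} = -5$ ($a{\left(M,Q \right)} = 5 \left(-1\right) = -5$)
$O{\left(Z \right)} = - \frac{1}{4}$
$T = - \frac{13}{20}$ ($T = \frac{- \frac{1}{4} - 3}{-1 + 6} = - \frac{13}{4 \cdot 5} = \left(- \frac{13}{4}\right) \frac{1}{5} = - \frac{13}{20} \approx -0.65$)
$K{\left(U \right)} = -5$
$93 K{\left(-1 - T \right)} + m = 93 \left(-5\right) - 76 = -465 - 76 = -541$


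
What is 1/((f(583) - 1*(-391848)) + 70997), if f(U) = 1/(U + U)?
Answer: 1166/539677271 ≈ 2.1606e-6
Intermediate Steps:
f(U) = 1/(2*U)
1/((f(583) - 1*(-391848)) + 70997) = 1/(((½)/583 - 1*(-391848)) + 70997) = 1/(((½)*(1/583) + 391848) + 70997) = 1/((1/1166 + 391848) + 70997) = 1/(456894769/1166 + 70997) = 1/(539677271/1166) = 1166/539677271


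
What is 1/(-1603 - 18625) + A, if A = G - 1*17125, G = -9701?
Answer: -542636329/20228 ≈ -26826.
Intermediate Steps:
A = -26826 (A = -9701 - 1*17125 = -9701 - 17125 = -26826)
1/(-1603 - 18625) + A = 1/(-1603 - 18625) - 26826 = 1/(-20228) - 26826 = -1/20228 - 26826 = -542636329/20228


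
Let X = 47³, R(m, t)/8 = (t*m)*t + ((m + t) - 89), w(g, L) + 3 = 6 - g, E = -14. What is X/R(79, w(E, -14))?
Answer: 103823/182704 ≈ 0.56826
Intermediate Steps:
w(g, L) = 3 - g (w(g, L) = -3 + (6 - g) = 3 - g)
R(m, t) = -712 + 8*m + 8*t + 8*m*t² (R(m, t) = 8*((t*m)*t + ((m + t) - 89)) = 8*((m*t)*t + (-89 + m + t)) = 8*(m*t² + (-89 + m + t)) = 8*(-89 + m + t + m*t²) = -712 + 8*m + 8*t + 8*m*t²)
X = 103823
X/R(79, w(E, -14)) = 103823/(-712 + 8*79 + 8*(3 - 1*(-14)) + 8*79*(3 - 1*(-14))²) = 103823/(-712 + 632 + 8*(3 + 14) + 8*79*(3 + 14)²) = 103823/(-712 + 632 + 8*17 + 8*79*17²) = 103823/(-712 + 632 + 136 + 8*79*289) = 103823/(-712 + 632 + 136 + 182648) = 103823/182704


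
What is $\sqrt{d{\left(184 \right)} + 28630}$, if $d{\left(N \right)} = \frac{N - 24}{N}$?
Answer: $\frac{\sqrt{15145730}}{23} \approx 169.21$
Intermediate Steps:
$d{\left(N \right)} = \frac{-24 + N}{N}$
$\sqrt{d{\left(184 \right)} + 28630} = \sqrt{\frac{-24 + 184}{184} + 28630} = \sqrt{\frac{1}{184} \cdot 160 + 28630} = \sqrt{\frac{20}{23} + 28630} = \sqrt{\frac{658510}{23}} = \frac{\sqrt{15145730}}{23}$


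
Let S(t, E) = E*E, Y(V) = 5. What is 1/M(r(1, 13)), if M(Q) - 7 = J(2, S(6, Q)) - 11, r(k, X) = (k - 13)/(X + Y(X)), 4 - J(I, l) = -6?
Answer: ⅙ ≈ 0.16667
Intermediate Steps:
S(t, E) = E²
J(I, l) = 10 (J(I, l) = 4 - 1*(-6) = 4 + 6 = 10)
r(k, X) = (-13 + k)/(5 + X) (r(k, X) = (k - 13)/(X + 5) = (-13 + k)/(5 + X))
M(Q) = 6 (M(Q) = 7 + (10 - 11) = 7 - 1 = 6)
1/M(r(1, 13)) = 1/6 = ⅙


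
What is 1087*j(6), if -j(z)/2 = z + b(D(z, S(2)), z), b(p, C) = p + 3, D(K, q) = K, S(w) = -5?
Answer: -32610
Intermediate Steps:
b(p, C) = 3 + p
j(z) = -6 - 4*z (j(z) = -2*(z + (3 + z)) = -2*(3 + 2*z) = -6 - 4*z)
1087*j(6) = 1087*(-6 - 4*6) = 1087*(-6 - 24) = 1087*(-30) = -32610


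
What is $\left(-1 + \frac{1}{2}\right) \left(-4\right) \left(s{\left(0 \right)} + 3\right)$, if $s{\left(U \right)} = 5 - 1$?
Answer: $14$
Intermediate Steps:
$s{\left(U \right)} = 4$ ($s{\left(U \right)} = 5 - 1 = 4$)
$\left(-1 + \frac{1}{2}\right) \left(-4\right) \left(s{\left(0 \right)} + 3\right) = \left(-1 + \frac{1}{2}\right) \left(-4\right) \left(4 + 3\right) = \left(-1 + \frac{1}{2}\right) \left(-4\right) 7 = \left(- \frac{1}{2}\right) \left(-4\right) 7 = 2 \cdot 7 = 14$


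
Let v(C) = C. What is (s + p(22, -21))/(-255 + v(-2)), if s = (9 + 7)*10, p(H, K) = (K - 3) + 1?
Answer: -137/257 ≈ -0.53307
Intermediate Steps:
p(H, K) = -2 + K (p(H, K) = (-3 + K) + 1 = -2 + K)
s = 160 (s = 16*10 = 160)
(s + p(22, -21))/(-255 + v(-2)) = (160 + (-2 - 21))/(-255 - 2) = (160 - 23)/(-257) = 137*(-1/257) = -137/257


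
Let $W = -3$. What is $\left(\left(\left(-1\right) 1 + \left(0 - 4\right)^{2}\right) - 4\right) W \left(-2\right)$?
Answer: $66$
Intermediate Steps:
$\left(\left(\left(-1\right) 1 + \left(0 - 4\right)^{2}\right) - 4\right) W \left(-2\right) = \left(\left(\left(-1\right) 1 + \left(0 - 4\right)^{2}\right) - 4\right) \left(-3\right) \left(-2\right) = \left(\left(-1 + \left(-4\right)^{2}\right) - 4\right) \left(-3\right) \left(-2\right) = \left(\left(-1 + 16\right) - 4\right) \left(-3\right) \left(-2\right) = \left(15 - 4\right) \left(-3\right) \left(-2\right) = 11 \left(-3\right) \left(-2\right) = \left(-33\right) \left(-2\right) = 66$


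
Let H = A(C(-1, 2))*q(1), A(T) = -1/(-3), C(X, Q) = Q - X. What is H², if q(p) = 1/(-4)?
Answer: 1/144 ≈ 0.0069444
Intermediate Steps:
q(p) = -¼
A(T) = ⅓ (A(T) = -1*(-⅓) = ⅓)
H = -1/12 (H = (⅓)*(-¼) = -1/12 ≈ -0.083333)
H² = (-1/12)² = 1/144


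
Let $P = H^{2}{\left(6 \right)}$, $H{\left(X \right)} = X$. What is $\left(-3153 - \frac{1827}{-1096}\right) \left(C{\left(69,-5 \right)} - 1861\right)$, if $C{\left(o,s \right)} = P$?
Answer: $\frac{6303296325}{1096} \approx 5.7512 \cdot 10^{6}$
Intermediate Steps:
$P = 36$ ($P = 6^{2} = 36$)
$C{\left(o,s \right)} = 36$
$\left(-3153 - \frac{1827}{-1096}\right) \left(C{\left(69,-5 \right)} - 1861\right) = \left(-3153 - \frac{1827}{-1096}\right) \left(36 - 1861\right) = \left(-3153 - - \frac{1827}{1096}\right) \left(-1825\right) = \left(-3153 + \frac{1827}{1096}\right) \left(-1825\right) = \left(- \frac{3453861}{1096}\right) \left(-1825\right) = \frac{6303296325}{1096}$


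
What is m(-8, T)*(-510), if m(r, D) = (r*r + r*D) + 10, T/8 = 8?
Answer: 223380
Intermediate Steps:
T = 64 (T = 8*8 = 64)
m(r, D) = 10 + r² + D*r (m(r, D) = (r² + D*r) + 10 = 10 + r² + D*r)
m(-8, T)*(-510) = (10 + (-8)² + 64*(-8))*(-510) = (10 + 64 - 512)*(-510) = -438*(-510) = 223380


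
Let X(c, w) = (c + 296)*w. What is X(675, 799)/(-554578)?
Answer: -775829/554578 ≈ -1.3990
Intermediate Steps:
X(c, w) = w*(296 + c) (X(c, w) = (296 + c)*w = w*(296 + c))
X(675, 799)/(-554578) = (799*(296 + 675))/(-554578) = (799*971)*(-1/554578) = 775829*(-1/554578) = -775829/554578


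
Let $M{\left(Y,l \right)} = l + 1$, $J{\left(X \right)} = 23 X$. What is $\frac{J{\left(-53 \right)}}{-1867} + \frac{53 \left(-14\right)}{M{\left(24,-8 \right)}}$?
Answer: $\frac{199121}{1867} \approx 106.65$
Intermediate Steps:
$M{\left(Y,l \right)} = 1 + l$
$\frac{J{\left(-53 \right)}}{-1867} + \frac{53 \left(-14\right)}{M{\left(24,-8 \right)}} = \frac{23 \left(-53\right)}{-1867} + \frac{53 \left(-14\right)}{1 - 8} = \left(-1219\right) \left(- \frac{1}{1867}\right) - \frac{742}{-7} = \frac{1219}{1867} - -106 = \frac{1219}{1867} + 106 = \frac{199121}{1867}$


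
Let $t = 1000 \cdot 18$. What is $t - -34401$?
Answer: $52401$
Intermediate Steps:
$t = 18000$
$t - -34401 = 18000 - -34401 = 18000 + 34401 = 52401$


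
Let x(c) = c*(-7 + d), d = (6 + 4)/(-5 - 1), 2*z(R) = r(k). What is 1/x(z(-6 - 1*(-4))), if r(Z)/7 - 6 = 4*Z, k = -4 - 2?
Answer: 1/546 ≈ 0.0018315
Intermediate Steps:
k = -6
r(Z) = 42 + 28*Z (r(Z) = 42 + 7*(4*Z) = 42 + 28*Z)
z(R) = -63 (z(R) = (42 + 28*(-6))/2 = (42 - 168)/2 = (1/2)*(-126) = -63)
d = -5/3 (d = 10/(-6) = 10*(-1/6) = -5/3 ≈ -1.6667)
x(c) = -26*c/3 (x(c) = c*(-7 - 5/3) = c*(-26/3) = -26*c/3)
1/x(z(-6 - 1*(-4))) = 1/(-26/3*(-63)) = 1/546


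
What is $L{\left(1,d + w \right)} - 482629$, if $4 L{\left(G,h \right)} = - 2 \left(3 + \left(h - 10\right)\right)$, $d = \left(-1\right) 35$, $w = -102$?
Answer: $-482557$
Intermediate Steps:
$d = -35$
$L{\left(G,h \right)} = \frac{7}{2} - \frac{h}{2}$ ($L{\left(G,h \right)} = \frac{\left(-2\right) \left(3 + \left(h - 10\right)\right)}{4} = \frac{\left(-2\right) \left(3 + \left(-10 + h\right)\right)}{4} = \frac{\left(-2\right) \left(-7 + h\right)}{4} = \frac{14 - 2 h}{4} = \frac{7}{2} - \frac{h}{2}$)
$L{\left(1,d + w \right)} - 482629 = \left(\frac{7}{2} - \frac{-35 - 102}{2}\right) - 482629 = \left(\frac{7}{2} - - \frac{137}{2}\right) - 482629 = \left(\frac{7}{2} + \frac{137}{2}\right) - 482629 = 72 - 482629 = -482557$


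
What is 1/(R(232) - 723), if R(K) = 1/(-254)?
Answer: -254/183643 ≈ -0.0013831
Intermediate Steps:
R(K) = -1/254
1/(R(232) - 723) = 1/(-1/254 - 723) = 1/(-183643/254) = -254/183643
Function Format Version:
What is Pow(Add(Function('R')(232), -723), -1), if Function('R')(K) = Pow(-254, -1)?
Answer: Rational(-254, 183643) ≈ -0.0013831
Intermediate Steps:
Function('R')(K) = Rational(-1, 254)
Pow(Add(Function('R')(232), -723), -1) = Pow(Add(Rational(-1, 254), -723), -1) = Pow(Rational(-183643, 254), -1) = Rational(-254, 183643)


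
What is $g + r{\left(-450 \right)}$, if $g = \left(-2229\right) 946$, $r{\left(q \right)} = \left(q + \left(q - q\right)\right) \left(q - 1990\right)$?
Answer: $-1010634$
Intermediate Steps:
$r{\left(q \right)} = q \left(-1990 + q\right)$ ($r{\left(q \right)} = \left(q + 0\right) \left(-1990 + q\right) = q \left(-1990 + q\right)$)
$g = -2108634$
$g + r{\left(-450 \right)} = -2108634 - 450 \left(-1990 - 450\right) = -2108634 - -1098000 = -2108634 + 1098000 = -1010634$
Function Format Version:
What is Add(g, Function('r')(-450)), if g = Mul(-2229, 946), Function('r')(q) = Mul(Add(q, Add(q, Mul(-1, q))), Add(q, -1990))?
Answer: -1010634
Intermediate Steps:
Function('r')(q) = Mul(q, Add(-1990, q)) (Function('r')(q) = Mul(Add(q, 0), Add(-1990, q)) = Mul(q, Add(-1990, q)))
g = -2108634
Add(g, Function('r')(-450)) = Add(-2108634, Mul(-450, Add(-1990, -450))) = Add(-2108634, Mul(-450, -2440)) = Add(-2108634, 1098000) = -1010634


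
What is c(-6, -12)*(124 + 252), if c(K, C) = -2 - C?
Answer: 3760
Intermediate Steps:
c(-6, -12)*(124 + 252) = (-2 - 1*(-12))*(124 + 252) = (-2 + 12)*376 = 10*376 = 3760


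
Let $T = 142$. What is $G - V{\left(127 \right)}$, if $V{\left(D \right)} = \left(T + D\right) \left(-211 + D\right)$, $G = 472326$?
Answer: $494922$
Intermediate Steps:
$V{\left(D \right)} = \left(-211 + D\right) \left(142 + D\right)$ ($V{\left(D \right)} = \left(142 + D\right) \left(-211 + D\right) = \left(-211 + D\right) \left(142 + D\right)$)
$G - V{\left(127 \right)} = 472326 - \left(-29962 + 127^{2} - 8763\right) = 472326 - \left(-29962 + 16129 - 8763\right) = 472326 - -22596 = 472326 + 22596 = 494922$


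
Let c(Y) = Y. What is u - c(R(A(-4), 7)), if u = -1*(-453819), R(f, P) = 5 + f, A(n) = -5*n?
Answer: 453794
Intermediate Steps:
u = 453819
u - c(R(A(-4), 7)) = 453819 - (5 - 5*(-4)) = 453819 - (5 + 20) = 453819 - 1*25 = 453819 - 25 = 453794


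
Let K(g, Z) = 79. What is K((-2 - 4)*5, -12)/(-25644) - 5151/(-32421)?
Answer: 427495/2743908 ≈ 0.15580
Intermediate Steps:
K((-2 - 4)*5, -12)/(-25644) - 5151/(-32421) = 79/(-25644) - 5151/(-32421) = 79*(-1/25644) - 5151*(-1/32421) = -79/25644 + 17/107 = 427495/2743908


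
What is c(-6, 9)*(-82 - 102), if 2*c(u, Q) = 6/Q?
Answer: -184/3 ≈ -61.333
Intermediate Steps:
c(u, Q) = 3/Q (c(u, Q) = (6/Q)/2 = 3/Q)
c(-6, 9)*(-82 - 102) = (3/9)*(-82 - 102) = (3*(⅑))*(-184) = (⅓)*(-184) = -184/3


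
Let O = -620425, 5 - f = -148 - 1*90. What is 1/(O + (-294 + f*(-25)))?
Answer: -1/626794 ≈ -1.5954e-6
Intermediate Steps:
f = 243 (f = 5 - (-148 - 1*90) = 5 - (-148 - 90) = 5 - 1*(-238) = 5 + 238 = 243)
1/(O + (-294 + f*(-25))) = 1/(-620425 + (-294 + 243*(-25))) = 1/(-620425 + (-294 - 6075)) = 1/(-620425 - 6369) = 1/(-626794) = -1/626794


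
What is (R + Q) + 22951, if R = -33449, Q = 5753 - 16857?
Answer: -21602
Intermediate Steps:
Q = -11104
(R + Q) + 22951 = (-33449 - 11104) + 22951 = -44553 + 22951 = -21602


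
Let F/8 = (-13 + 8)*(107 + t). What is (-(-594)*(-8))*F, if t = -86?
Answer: 3991680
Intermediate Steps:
F = -840 (F = 8*((-13 + 8)*(107 - 86)) = 8*(-5*21) = 8*(-105) = -840)
(-(-594)*(-8))*F = -(-594)*(-8)*(-840) = -198*24*(-840) = -4752*(-840) = 3991680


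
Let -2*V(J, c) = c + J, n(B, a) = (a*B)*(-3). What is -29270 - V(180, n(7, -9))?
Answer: -58171/2 ≈ -29086.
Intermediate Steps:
n(B, a) = -3*B*a (n(B, a) = (B*a)*(-3) = -3*B*a)
V(J, c) = -J/2 - c/2 (V(J, c) = -(c + J)/2 = -(J + c)/2 = -J/2 - c/2)
-29270 - V(180, n(7, -9)) = -29270 - (-½*180 - (-3)*7*(-9)/2) = -29270 - (-90 - ½*189) = -29270 - (-90 - 189/2) = -29270 - 1*(-369/2) = -29270 + 369/2 = -58171/2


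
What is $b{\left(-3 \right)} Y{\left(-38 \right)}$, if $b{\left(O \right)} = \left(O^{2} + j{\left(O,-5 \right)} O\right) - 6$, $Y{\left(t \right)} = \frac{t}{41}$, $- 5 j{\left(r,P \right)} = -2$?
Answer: $- \frac{342}{205} \approx -1.6683$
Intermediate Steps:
$j{\left(r,P \right)} = \frac{2}{5}$ ($j{\left(r,P \right)} = \left(- \frac{1}{5}\right) \left(-2\right) = \frac{2}{5}$)
$Y{\left(t \right)} = \frac{t}{41}$ ($Y{\left(t \right)} = t \frac{1}{41} = \frac{t}{41}$)
$b{\left(O \right)} = -6 + O^{2} + \frac{2 O}{5}$ ($b{\left(O \right)} = \left(O^{2} + \frac{2 O}{5}\right) - 6 = -6 + O^{2} + \frac{2 O}{5}$)
$b{\left(-3 \right)} Y{\left(-38 \right)} = \left(-6 + \left(-3\right)^{2} + \frac{2}{5} \left(-3\right)\right) \frac{1}{41} \left(-38\right) = \left(-6 + 9 - \frac{6}{5}\right) \left(- \frac{38}{41}\right) = \frac{9}{5} \left(- \frac{38}{41}\right) = - \frac{342}{205}$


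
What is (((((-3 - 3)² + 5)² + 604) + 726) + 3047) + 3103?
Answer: 9161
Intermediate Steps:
(((((-3 - 3)² + 5)² + 604) + 726) + 3047) + 3103 = (((((-6)² + 5)² + 604) + 726) + 3047) + 3103 = ((((36 + 5)² + 604) + 726) + 3047) + 3103 = (((41² + 604) + 726) + 3047) + 3103 = (((1681 + 604) + 726) + 3047) + 3103 = ((2285 + 726) + 3047) + 3103 = (3011 + 3047) + 3103 = 6058 + 3103 = 9161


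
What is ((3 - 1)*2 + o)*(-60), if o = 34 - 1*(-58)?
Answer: -5760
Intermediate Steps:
o = 92 (o = 34 + 58 = 92)
((3 - 1)*2 + o)*(-60) = ((3 - 1)*2 + 92)*(-60) = (2*2 + 92)*(-60) = (4 + 92)*(-60) = 96*(-60) = -5760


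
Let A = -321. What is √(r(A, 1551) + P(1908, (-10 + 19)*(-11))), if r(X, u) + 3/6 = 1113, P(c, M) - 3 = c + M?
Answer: √11698/2 ≈ 54.079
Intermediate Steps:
P(c, M) = 3 + M + c (P(c, M) = 3 + (c + M) = 3 + (M + c) = 3 + M + c)
r(X, u) = 2225/2 (r(X, u) = -½ + 1113 = 2225/2)
√(r(A, 1551) + P(1908, (-10 + 19)*(-11))) = √(2225/2 + (3 + (-10 + 19)*(-11) + 1908)) = √(2225/2 + (3 + 9*(-11) + 1908)) = √(2225/2 + (3 - 99 + 1908)) = √(2225/2 + 1812) = √(5849/2) = √11698/2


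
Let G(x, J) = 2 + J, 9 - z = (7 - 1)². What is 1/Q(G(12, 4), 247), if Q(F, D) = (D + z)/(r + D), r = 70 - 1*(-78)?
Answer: 79/44 ≈ 1.7955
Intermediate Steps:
z = -27 (z = 9 - (7 - 1)² = 9 - 1*6² = 9 - 1*36 = 9 - 36 = -27)
r = 148 (r = 70 + 78 = 148)
Q(F, D) = (-27 + D)/(148 + D) (Q(F, D) = (D - 27)/(148 + D) = (-27 + D)/(148 + D))
1/Q(G(12, 4), 247) = 1/((-27 + 247)/(148 + 247)) = 1/(220/395) = 1/((1/395)*220) = 1/(44/79) = 79/44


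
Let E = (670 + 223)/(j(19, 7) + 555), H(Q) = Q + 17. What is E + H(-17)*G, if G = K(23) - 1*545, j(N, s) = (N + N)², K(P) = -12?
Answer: 893/1999 ≈ 0.44672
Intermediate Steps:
H(Q) = 17 + Q
j(N, s) = 4*N² (j(N, s) = (2*N)² = 4*N²)
G = -557 (G = -12 - 1*545 = -12 - 545 = -557)
E = 893/1999 (E = (670 + 223)/(4*19² + 555) = 893/(4*361 + 555) = 893/(1444 + 555) = 893/1999 ≈ 0.44672)
E + H(-17)*G = 893/1999 + (17 - 17)*(-557) = 893/1999 + 0*(-557) = 893/1999 + 0 = 893/1999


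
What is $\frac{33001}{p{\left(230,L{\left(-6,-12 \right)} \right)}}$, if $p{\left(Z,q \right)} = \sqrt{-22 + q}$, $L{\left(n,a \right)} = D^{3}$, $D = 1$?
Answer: $- \frac{33001 i \sqrt{21}}{21} \approx - 7201.4 i$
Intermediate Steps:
$L{\left(n,a \right)} = 1$ ($L{\left(n,a \right)} = 1^{3} = 1$)
$\frac{33001}{p{\left(230,L{\left(-6,-12 \right)} \right)}} = \frac{33001}{\sqrt{-22 + 1}} = \frac{33001}{\sqrt{-21}} = \frac{33001}{i \sqrt{21}} = 33001 \left(- \frac{i \sqrt{21}}{21}\right) = - \frac{33001 i \sqrt{21}}{21}$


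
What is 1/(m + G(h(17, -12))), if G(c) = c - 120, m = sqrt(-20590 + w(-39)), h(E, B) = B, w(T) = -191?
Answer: -44/12735 - I*sqrt(2309)/12735 ≈ -0.003455 - 0.0037732*I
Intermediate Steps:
m = 3*I*sqrt(2309) (m = sqrt(-20590 - 191) = sqrt(-20781) = 3*I*sqrt(2309) ≈ 144.16*I)
G(c) = -120 + c
1/(m + G(h(17, -12))) = 1/(3*I*sqrt(2309) + (-120 - 12)) = 1/(3*I*sqrt(2309) - 132) = 1/(-132 + 3*I*sqrt(2309))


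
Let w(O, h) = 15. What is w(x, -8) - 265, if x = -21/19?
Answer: -250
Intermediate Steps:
x = -21/19 (x = -21*1/19 = -21/19 ≈ -1.1053)
w(x, -8) - 265 = 15 - 265 = -250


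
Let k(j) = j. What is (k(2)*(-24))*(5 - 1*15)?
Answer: 480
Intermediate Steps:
(k(2)*(-24))*(5 - 1*15) = (2*(-24))*(5 - 1*15) = -48*(5 - 15) = -48*(-10) = 480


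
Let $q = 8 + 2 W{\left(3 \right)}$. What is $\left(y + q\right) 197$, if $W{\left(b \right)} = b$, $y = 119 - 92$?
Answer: $8077$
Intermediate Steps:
$y = 27$ ($y = 119 - 92 = 27$)
$q = 14$ ($q = 8 + 2 \cdot 3 = 8 + 6 = 14$)
$\left(y + q\right) 197 = \left(27 + 14\right) 197 = 41 \cdot 197 = 8077$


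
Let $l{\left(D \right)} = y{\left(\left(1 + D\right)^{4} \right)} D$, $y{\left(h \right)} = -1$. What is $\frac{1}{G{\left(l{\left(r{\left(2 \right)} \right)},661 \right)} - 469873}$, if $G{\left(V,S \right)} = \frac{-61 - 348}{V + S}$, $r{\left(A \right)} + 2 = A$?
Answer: $- \frac{661}{310586462} \approx -2.1282 \cdot 10^{-6}$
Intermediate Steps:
$r{\left(A \right)} = -2 + A$
$l{\left(D \right)} = - D$
$G{\left(V,S \right)} = - \frac{409}{S + V}$
$\frac{1}{G{\left(l{\left(r{\left(2 \right)} \right)},661 \right)} - 469873} = \frac{1}{- \frac{409}{661 - \left(-2 + 2\right)} - 469873} = \frac{1}{- \frac{409}{661 - 0} - 469873} = \frac{1}{- \frac{409}{661 + 0} - 469873} = \frac{1}{- \frac{409}{661} - 469873} = \frac{1}{- \frac{310586462}{661}} = - \frac{661}{310586462}$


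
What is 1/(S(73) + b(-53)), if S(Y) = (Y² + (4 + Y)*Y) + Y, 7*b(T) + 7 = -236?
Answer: 7/76918 ≈ 9.1006e-5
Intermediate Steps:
b(T) = -243/7 (b(T) = -1 + (⅐)*(-236) = -1 - 236/7 = -243/7)
S(Y) = Y + Y² + Y*(4 + Y) (S(Y) = (Y² + Y*(4 + Y)) + Y = Y + Y² + Y*(4 + Y))
1/(S(73) + b(-53)) = 1/(73*(5 + 2*73) - 243/7) = 1/(73*(5 + 146) - 243/7) = 1/(73*151 - 243/7) = 1/(11023 - 243/7) = 1/(76918/7) = 7/76918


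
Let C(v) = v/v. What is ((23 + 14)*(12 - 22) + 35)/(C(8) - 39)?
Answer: 335/38 ≈ 8.8158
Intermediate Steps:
C(v) = 1
((23 + 14)*(12 - 22) + 35)/(C(8) - 39) = ((23 + 14)*(12 - 22) + 35)/(1 - 39) = (37*(-10) + 35)/(-38) = (-370 + 35)*(-1/38) = -335*(-1/38) = 335/38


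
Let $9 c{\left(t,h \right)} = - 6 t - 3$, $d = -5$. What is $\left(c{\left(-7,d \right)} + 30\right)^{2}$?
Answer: $\frac{10609}{9} \approx 1178.8$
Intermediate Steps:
$c{\left(t,h \right)} = - \frac{1}{3} - \frac{2 t}{3}$ ($c{\left(t,h \right)} = \frac{- 6 t - 3}{9} = \frac{-3 - 6 t}{9} = - \frac{1}{3} - \frac{2 t}{3}$)
$\left(c{\left(-7,d \right)} + 30\right)^{2} = \left(\left(- \frac{1}{3} - - \frac{14}{3}\right) + 30\right)^{2} = \left(\left(- \frac{1}{3} + \frac{14}{3}\right) + 30\right)^{2} = \left(\frac{13}{3} + 30\right)^{2} = \left(\frac{103}{3}\right)^{2} = \frac{10609}{9}$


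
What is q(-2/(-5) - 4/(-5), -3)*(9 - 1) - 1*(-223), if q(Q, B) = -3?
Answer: 199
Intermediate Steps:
q(-2/(-5) - 4/(-5), -3)*(9 - 1) - 1*(-223) = -3*(9 - 1) - 1*(-223) = -3*8 + 223 = -24 + 223 = 199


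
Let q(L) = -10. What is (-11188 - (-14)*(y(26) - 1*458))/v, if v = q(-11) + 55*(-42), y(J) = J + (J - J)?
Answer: 4309/580 ≈ 7.4293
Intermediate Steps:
y(J) = J (y(J) = J + 0 = J)
v = -2320 (v = -10 + 55*(-42) = -10 - 2310 = -2320)
(-11188 - (-14)*(y(26) - 1*458))/v = (-11188 - (-14)*(26 - 1*458))/(-2320) = (-11188 - (-14)*(26 - 458))*(-1/2320) = (-11188 - (-14)*(-432))*(-1/2320) = (-11188 - 1*6048)*(-1/2320) = (-11188 - 6048)*(-1/2320) = -17236*(-1/2320) = 4309/580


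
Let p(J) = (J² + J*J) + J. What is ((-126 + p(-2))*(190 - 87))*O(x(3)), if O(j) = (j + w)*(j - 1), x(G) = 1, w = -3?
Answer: 0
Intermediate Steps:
O(j) = (-1 + j)*(-3 + j) (O(j) = (j - 3)*(j - 1) = (-3 + j)*(-1 + j) = (-1 + j)*(-3 + j))
p(J) = J + 2*J² (p(J) = (J² + J²) + J = 2*J² + J = J + 2*J²)
((-126 + p(-2))*(190 - 87))*O(x(3)) = ((-126 - 2*(1 + 2*(-2)))*(190 - 87))*(3 + 1² - 4*1) = ((-126 - 2*(1 - 4))*103)*(3 + 1 - 4) = ((-126 - 2*(-3))*103)*0 = ((-126 + 6)*103)*0 = -120*103*0 = -12360*0 = 0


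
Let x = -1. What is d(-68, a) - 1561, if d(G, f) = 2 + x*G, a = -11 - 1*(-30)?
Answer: -1491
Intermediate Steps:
a = 19 (a = -11 + 30 = 19)
d(G, f) = 2 - G
d(-68, a) - 1561 = (2 - 1*(-68)) - 1561 = (2 + 68) - 1561 = 70 - 1561 = -1491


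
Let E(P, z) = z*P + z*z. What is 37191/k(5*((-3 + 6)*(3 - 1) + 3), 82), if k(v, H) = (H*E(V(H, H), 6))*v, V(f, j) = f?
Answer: 1127/59040 ≈ 0.019089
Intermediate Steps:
E(P, z) = z² + P*z (E(P, z) = P*z + z² = z² + P*z)
k(v, H) = H*v*(36 + 6*H) (k(v, H) = (H*(6*(H + 6)))*v = (H*(6*(6 + H)))*v = (H*(36 + 6*H))*v = H*v*(36 + 6*H))
37191/k(5*((-3 + 6)*(3 - 1) + 3), 82) = 37191/((6*82*(5*((-3 + 6)*(3 - 1) + 3))*(6 + 82))) = 37191/((6*82*(5*(3*2 + 3))*88)) = 37191/((6*82*(5*(6 + 3))*88)) = 37191/((6*82*(5*9)*88)) = 37191/((6*82*45*88)) = 37191/1948320 = 37191*(1/1948320) = 1127/59040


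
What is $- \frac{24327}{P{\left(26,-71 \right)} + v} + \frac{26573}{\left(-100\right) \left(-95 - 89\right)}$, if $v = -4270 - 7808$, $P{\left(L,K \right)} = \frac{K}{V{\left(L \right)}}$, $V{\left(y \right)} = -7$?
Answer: $\frac{215122871}{62173600} \approx 3.46$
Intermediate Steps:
$P{\left(L,K \right)} = - \frac{K}{7}$ ($P{\left(L,K \right)} = \frac{K}{-7} = K \left(- \frac{1}{7}\right) = - \frac{K}{7}$)
$v = -12078$
$- \frac{24327}{P{\left(26,-71 \right)} + v} + \frac{26573}{\left(-100\right) \left(-95 - 89\right)} = - \frac{24327}{\left(- \frac{1}{7}\right) \left(-71\right) - 12078} + \frac{26573}{\left(-100\right) \left(-95 - 89\right)} = - \frac{24327}{\frac{71}{7} - 12078} + \frac{26573}{\left(-100\right) \left(-184\right)} = - \frac{24327}{- \frac{84475}{7}} + \frac{26573}{18400} = \left(-24327\right) \left(- \frac{7}{84475}\right) + 26573 \cdot \frac{1}{18400} = \frac{170289}{84475} + \frac{26573}{18400} = \frac{215122871}{62173600}$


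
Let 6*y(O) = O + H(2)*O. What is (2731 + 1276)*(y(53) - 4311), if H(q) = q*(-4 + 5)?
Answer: -34335983/2 ≈ -1.7168e+7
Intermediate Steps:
H(q) = q (H(q) = q*1 = q)
y(O) = O/2 (y(O) = (O + 2*O)/6 = (3*O)/6 = O/2)
(2731 + 1276)*(y(53) - 4311) = (2731 + 1276)*((1/2)*53 - 4311) = 4007*(53/2 - 4311) = 4007*(-8569/2) = -34335983/2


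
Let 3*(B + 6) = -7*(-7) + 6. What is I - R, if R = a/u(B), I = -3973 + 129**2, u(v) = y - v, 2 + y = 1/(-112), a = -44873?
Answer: 45969764/4819 ≈ 9539.3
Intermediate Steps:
B = 37/3 (B = -6 + (-7*(-7) + 6)/3 = -6 + (49 + 6)/3 = -6 + (1/3)*55 = -6 + 55/3 = 37/3 ≈ 12.333)
y = -225/112 (y = -2 + 1/(-112) = -2 - 1/112 = -225/112 ≈ -2.0089)
u(v) = -225/112 - v
I = 12668 (I = -3973 + 16641 = 12668)
R = 15077328/4819 (R = -44873/(-225/112 - 1*37/3) = -44873/(-225/112 - 37/3) = -44873/(-4819/336) = -44873*(-336/4819) = 15077328/4819 ≈ 3128.7)
I - R = 12668 - 1*15077328/4819 = 12668 - 15077328/4819 = 45969764/4819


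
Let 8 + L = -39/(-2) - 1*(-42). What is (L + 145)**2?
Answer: 157609/4 ≈ 39402.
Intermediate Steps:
L = 107/2 (L = -8 + (-39/(-2) - 1*(-42)) = -8 + (-39*(-1/2) + 42) = -8 + (39/2 + 42) = -8 + 123/2 = 107/2 ≈ 53.500)
(L + 145)**2 = (107/2 + 145)**2 = (397/2)**2 = 157609/4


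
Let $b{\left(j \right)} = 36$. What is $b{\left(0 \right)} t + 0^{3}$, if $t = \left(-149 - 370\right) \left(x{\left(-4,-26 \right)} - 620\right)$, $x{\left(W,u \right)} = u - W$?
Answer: $11995128$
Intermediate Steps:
$t = 333198$ ($t = \left(-149 - 370\right) \left(\left(-26 - -4\right) - 620\right) = - 519 \left(\left(-26 + 4\right) - 620\right) = - 519 \left(-22 - 620\right) = \left(-519\right) \left(-642\right) = 333198$)
$b{\left(0 \right)} t + 0^{3} = 36 \cdot 333198 + 0^{3} = 11995128 + 0 = 11995128$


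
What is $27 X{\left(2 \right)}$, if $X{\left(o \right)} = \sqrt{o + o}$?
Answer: $54$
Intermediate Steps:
$X{\left(o \right)} = \sqrt{2} \sqrt{o}$ ($X{\left(o \right)} = \sqrt{2 o} = \sqrt{2} \sqrt{o}$)
$27 X{\left(2 \right)} = 27 \sqrt{2} \sqrt{2} = 27 \cdot 2 = 54$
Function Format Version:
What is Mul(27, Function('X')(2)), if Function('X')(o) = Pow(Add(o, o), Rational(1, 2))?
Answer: 54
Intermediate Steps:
Function('X')(o) = Mul(Pow(2, Rational(1, 2)), Pow(o, Rational(1, 2))) (Function('X')(o) = Pow(Mul(2, o), Rational(1, 2)) = Mul(Pow(2, Rational(1, 2)), Pow(o, Rational(1, 2))))
Mul(27, Function('X')(2)) = Mul(27, Mul(Pow(2, Rational(1, 2)), Pow(2, Rational(1, 2)))) = Mul(27, 2) = 54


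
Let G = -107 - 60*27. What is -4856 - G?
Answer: -3129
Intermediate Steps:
G = -1727 (G = -107 - 1620 = -1727)
-4856 - G = -4856 - 1*(-1727) = -4856 + 1727 = -3129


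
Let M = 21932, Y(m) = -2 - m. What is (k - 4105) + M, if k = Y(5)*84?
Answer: 17239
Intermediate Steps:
k = -588 (k = (-2 - 1*5)*84 = (-2 - 5)*84 = -7*84 = -588)
(k - 4105) + M = (-588 - 4105) + 21932 = -4693 + 21932 = 17239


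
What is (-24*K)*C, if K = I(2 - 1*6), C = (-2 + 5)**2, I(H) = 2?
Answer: -432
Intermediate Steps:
C = 9 (C = 3**2 = 9)
K = 2
(-24*K)*C = -24*2*9 = -48*9 = -432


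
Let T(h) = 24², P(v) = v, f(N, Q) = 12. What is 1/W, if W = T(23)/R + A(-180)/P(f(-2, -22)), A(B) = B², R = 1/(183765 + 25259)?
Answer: 1/120400524 ≈ 8.3056e-9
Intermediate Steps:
T(h) = 576
R = 1/209024 ≈ 4.7841e-6
W = 120400524 (W = 576/(1/209024) + (-180)²/12 = 576*209024 + 32400*(1/12) = 120397824 + 2700 = 120400524)
1/W = 1/120400524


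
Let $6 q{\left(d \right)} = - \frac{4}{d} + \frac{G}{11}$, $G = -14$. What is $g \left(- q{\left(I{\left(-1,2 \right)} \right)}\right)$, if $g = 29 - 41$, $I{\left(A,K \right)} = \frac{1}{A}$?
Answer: $\frac{60}{11} \approx 5.4545$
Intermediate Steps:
$q{\left(d \right)} = - \frac{7}{33} - \frac{2}{3 d}$ ($q{\left(d \right)} = \frac{- \frac{4}{d} - \frac{14}{11}}{6} = \frac{- \frac{14}{11} - \frac{4}{d}}{6} = - \frac{7}{33} - \frac{2}{3 d}$)
$g = -12$
$g \left(- q{\left(I{\left(-1,2 \right)} \right)}\right) = - 12 \left(- \frac{-22 - \frac{7}{-1}}{33 \frac{1}{-1}}\right) = - 12 \left(- \frac{-22 - -7}{33 \left(-1\right)}\right) = - 12 \left(- \frac{\left(-1\right) \left(-22 + 7\right)}{33}\right) = - 12 \left(- \frac{\left(-1\right) \left(-15\right)}{33}\right) = - 12 \left(\left(-1\right) \frac{5}{11}\right) = \left(-12\right) \left(- \frac{5}{11}\right) = \frac{60}{11}$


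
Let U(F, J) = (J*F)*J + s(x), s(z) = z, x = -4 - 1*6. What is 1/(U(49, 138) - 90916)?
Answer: 1/842230 ≈ 1.1873e-6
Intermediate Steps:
x = -10 (x = -4 - 6 = -10)
U(F, J) = -10 + F*J² (U(F, J) = (J*F)*J - 10 = (F*J)*J - 10 = F*J² - 10 = -10 + F*J²)
1/(U(49, 138) - 90916) = 1/((-10 + 49*138²) - 90916) = 1/((-10 + 49*19044) - 90916) = 1/((-10 + 933156) - 90916) = 1/(933146 - 90916) = 1/842230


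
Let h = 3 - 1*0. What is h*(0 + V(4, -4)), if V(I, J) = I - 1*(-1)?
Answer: 15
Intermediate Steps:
V(I, J) = 1 + I (V(I, J) = I + 1 = 1 + I)
h = 3 (h = 3 + 0 = 3)
h*(0 + V(4, -4)) = 3*(0 + (1 + 4)) = 3*(0 + 5) = 3*5 = 15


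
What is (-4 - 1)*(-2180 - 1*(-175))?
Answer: 10025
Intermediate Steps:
(-4 - 1)*(-2180 - 1*(-175)) = -5*(-2180 + 175) = -5*(-2005) = 10025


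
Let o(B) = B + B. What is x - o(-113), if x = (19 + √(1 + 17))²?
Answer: 605 + 114*√2 ≈ 766.22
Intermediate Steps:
o(B) = 2*B
x = (19 + 3*√2)² (x = (19 + √18)² = (19 + 3*√2)² ≈ 540.22)
x - o(-113) = (379 + 114*√2) - 2*(-113) = (379 + 114*√2) - 1*(-226) = (379 + 114*√2) + 226 = 605 + 114*√2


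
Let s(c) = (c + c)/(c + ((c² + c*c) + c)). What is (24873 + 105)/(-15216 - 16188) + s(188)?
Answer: -781573/989226 ≈ -0.79009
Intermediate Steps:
s(c) = 2*c/(2*c + 2*c²) (s(c) = (2*c)/(c + ((c² + c²) + c)) = (2*c)/(c + (2*c² + c)) = (2*c)/(c + (c + 2*c²)) = (2*c)/(2*c + 2*c²) = 2*c/(2*c + 2*c²))
(24873 + 105)/(-15216 - 16188) + s(188) = (24873 + 105)/(-15216 - 16188) + 1/(1 + 188) = 24978/(-31404) + 1/189 = 24978*(-1/31404) + 1/189 = -4163/5234 + 1/189 = -781573/989226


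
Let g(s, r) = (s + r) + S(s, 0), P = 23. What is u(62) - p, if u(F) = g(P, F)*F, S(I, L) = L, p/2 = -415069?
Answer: 835408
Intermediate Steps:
p = -830138 (p = 2*(-415069) = -830138)
g(s, r) = r + s (g(s, r) = (s + r) + 0 = (r + s) + 0 = r + s)
u(F) = F*(23 + F) (u(F) = (F + 23)*F = (23 + F)*F = F*(23 + F))
u(62) - p = 62*(23 + 62) - 1*(-830138) = 62*85 + 830138 = 5270 + 830138 = 835408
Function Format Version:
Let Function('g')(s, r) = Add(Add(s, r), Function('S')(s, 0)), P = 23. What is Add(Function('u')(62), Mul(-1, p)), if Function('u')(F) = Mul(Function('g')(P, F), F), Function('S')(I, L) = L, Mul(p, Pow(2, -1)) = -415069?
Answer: 835408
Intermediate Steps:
p = -830138 (p = Mul(2, -415069) = -830138)
Function('g')(s, r) = Add(r, s) (Function('g')(s, r) = Add(Add(s, r), 0) = Add(Add(r, s), 0) = Add(r, s))
Function('u')(F) = Mul(F, Add(23, F)) (Function('u')(F) = Mul(Add(F, 23), F) = Mul(Add(23, F), F) = Mul(F, Add(23, F)))
Add(Function('u')(62), Mul(-1, p)) = Add(Mul(62, Add(23, 62)), Mul(-1, -830138)) = Add(Mul(62, 85), 830138) = Add(5270, 830138) = 835408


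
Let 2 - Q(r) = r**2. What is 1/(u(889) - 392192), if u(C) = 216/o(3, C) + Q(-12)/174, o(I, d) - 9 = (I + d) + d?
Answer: -77865/30538084229 ≈ -2.5498e-6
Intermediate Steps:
o(I, d) = 9 + I + 2*d (o(I, d) = 9 + ((I + d) + d) = 9 + (I + 2*d) = 9 + I + 2*d)
Q(r) = 2 - r**2
u(C) = -71/87 + 216/(12 + 2*C) (u(C) = 216/(9 + 3 + 2*C) + (2 - 1*(-12)**2)/174 = 216/(12 + 2*C) + (2 - 1*144)*(1/174) = 216/(12 + 2*C) + (2 - 144)*(1/174) = 216/(12 + 2*C) - 142*1/174 = 216/(12 + 2*C) - 71/87 = -71/87 + 216/(12 + 2*C))
1/(u(889) - 392192) = 1/((8970 - 71*889)/(87*(6 + 889)) - 392192) = 1/((1/87)*(8970 - 63119)/895 - 392192) = 1/((1/87)*(1/895)*(-54149) - 392192) = 1/(-54149/77865 - 392192) = 1/(-30538084229/77865) = -77865/30538084229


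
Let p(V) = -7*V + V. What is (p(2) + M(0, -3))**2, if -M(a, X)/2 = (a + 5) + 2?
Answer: 676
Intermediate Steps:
p(V) = -6*V
M(a, X) = -14 - 2*a (M(a, X) = -2*((a + 5) + 2) = -2*((5 + a) + 2) = -2*(7 + a) = -14 - 2*a)
(p(2) + M(0, -3))**2 = (-6*2 + (-14 - 2*0))**2 = (-12 + (-14 + 0))**2 = (-12 - 14)**2 = (-26)**2 = 676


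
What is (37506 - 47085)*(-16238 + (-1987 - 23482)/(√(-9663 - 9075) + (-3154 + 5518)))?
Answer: 48485957464124/311513 - 81322517*I*√2082/623026 ≈ 1.5565e+8 - 5955.9*I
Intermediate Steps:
(37506 - 47085)*(-16238 + (-1987 - 23482)/(√(-9663 - 9075) + (-3154 + 5518))) = -9579*(-16238 - 25469/(√(-18738) + 2364)) = -9579*(-16238 - 25469/(3*I*√2082 + 2364)) = -9579*(-16238 - 25469/(2364 + 3*I*√2082)) = 155543802 + 243967551/(2364 + 3*I*√2082)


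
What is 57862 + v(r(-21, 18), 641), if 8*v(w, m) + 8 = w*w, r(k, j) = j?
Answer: 115803/2 ≈ 57902.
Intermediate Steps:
v(w, m) = -1 + w²/8 (v(w, m) = -1 + (w*w)/8 = -1 + w²/8)
57862 + v(r(-21, 18), 641) = 57862 + (-1 + (⅛)*18²) = 57862 + (-1 + (⅛)*324) = 57862 + (-1 + 81/2) = 57862 + 79/2 = 115803/2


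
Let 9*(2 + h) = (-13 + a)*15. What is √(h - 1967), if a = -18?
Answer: I*√18186/3 ≈ 44.952*I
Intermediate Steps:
h = -161/3 (h = -2 + ((-13 - 18)*15)/9 = -2 + (-31*15)/9 = -2 + (⅑)*(-465) = -2 - 155/3 = -161/3 ≈ -53.667)
√(h - 1967) = √(-161/3 - 1967) = √(-6062/3) = I*√18186/3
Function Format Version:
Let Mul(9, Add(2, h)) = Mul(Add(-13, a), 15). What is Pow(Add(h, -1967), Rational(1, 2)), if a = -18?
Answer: Mul(Rational(1, 3), I, Pow(18186, Rational(1, 2))) ≈ Mul(44.952, I)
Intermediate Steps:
h = Rational(-161, 3) (h = Add(-2, Mul(Rational(1, 9), Mul(Add(-13, -18), 15))) = Add(-2, Mul(Rational(1, 9), Mul(-31, 15))) = Add(-2, Mul(Rational(1, 9), -465)) = Add(-2, Rational(-155, 3)) = Rational(-161, 3) ≈ -53.667)
Pow(Add(h, -1967), Rational(1, 2)) = Pow(Add(Rational(-161, 3), -1967), Rational(1, 2)) = Pow(Rational(-6062, 3), Rational(1, 2)) = Mul(Rational(1, 3), I, Pow(18186, Rational(1, 2)))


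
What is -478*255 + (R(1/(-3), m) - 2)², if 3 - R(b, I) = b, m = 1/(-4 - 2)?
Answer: -1096994/9 ≈ -1.2189e+5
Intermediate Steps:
m = -⅙ (m = 1/(-6) = -⅙ ≈ -0.16667)
R(b, I) = 3 - b
-478*255 + (R(1/(-3), m) - 2)² = -478*255 + ((3 - 1/(-3)) - 2)² = -121890 + ((3 - 1*(-⅓)) - 2)² = -121890 + ((3 + ⅓) - 2)² = -121890 + (10/3 - 2)² = -121890 + (4/3)² = -121890 + 16/9 = -1096994/9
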